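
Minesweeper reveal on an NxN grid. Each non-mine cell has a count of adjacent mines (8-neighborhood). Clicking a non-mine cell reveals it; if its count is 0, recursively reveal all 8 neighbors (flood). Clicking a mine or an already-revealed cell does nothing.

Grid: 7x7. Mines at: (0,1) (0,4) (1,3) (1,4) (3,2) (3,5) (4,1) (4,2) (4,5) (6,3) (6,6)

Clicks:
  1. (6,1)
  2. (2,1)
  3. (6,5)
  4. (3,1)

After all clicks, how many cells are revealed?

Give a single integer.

Answer: 9

Derivation:
Click 1 (6,1) count=0: revealed 6 new [(5,0) (5,1) (5,2) (6,0) (6,1) (6,2)] -> total=6
Click 2 (2,1) count=1: revealed 1 new [(2,1)] -> total=7
Click 3 (6,5) count=1: revealed 1 new [(6,5)] -> total=8
Click 4 (3,1) count=3: revealed 1 new [(3,1)] -> total=9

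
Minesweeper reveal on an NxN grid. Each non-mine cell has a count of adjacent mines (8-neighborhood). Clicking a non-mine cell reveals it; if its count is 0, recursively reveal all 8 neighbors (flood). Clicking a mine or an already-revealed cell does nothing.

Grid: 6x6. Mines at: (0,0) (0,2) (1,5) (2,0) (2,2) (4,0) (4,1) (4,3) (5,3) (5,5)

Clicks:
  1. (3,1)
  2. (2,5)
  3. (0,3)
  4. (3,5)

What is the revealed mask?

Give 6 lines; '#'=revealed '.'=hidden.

Answer: ...#..
......
....##
.#..##
....##
......

Derivation:
Click 1 (3,1) count=4: revealed 1 new [(3,1)] -> total=1
Click 2 (2,5) count=1: revealed 1 new [(2,5)] -> total=2
Click 3 (0,3) count=1: revealed 1 new [(0,3)] -> total=3
Click 4 (3,5) count=0: revealed 5 new [(2,4) (3,4) (3,5) (4,4) (4,5)] -> total=8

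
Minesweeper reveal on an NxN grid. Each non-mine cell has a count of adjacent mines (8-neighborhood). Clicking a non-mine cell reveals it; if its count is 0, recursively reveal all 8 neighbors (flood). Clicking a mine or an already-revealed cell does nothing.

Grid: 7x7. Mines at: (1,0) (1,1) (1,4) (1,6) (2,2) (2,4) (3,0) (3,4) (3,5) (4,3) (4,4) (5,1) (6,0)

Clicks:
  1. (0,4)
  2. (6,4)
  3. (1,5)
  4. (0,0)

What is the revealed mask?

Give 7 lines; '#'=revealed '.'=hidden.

Click 1 (0,4) count=1: revealed 1 new [(0,4)] -> total=1
Click 2 (6,4) count=0: revealed 12 new [(4,5) (4,6) (5,2) (5,3) (5,4) (5,5) (5,6) (6,2) (6,3) (6,4) (6,5) (6,6)] -> total=13
Click 3 (1,5) count=3: revealed 1 new [(1,5)] -> total=14
Click 4 (0,0) count=2: revealed 1 new [(0,0)] -> total=15

Answer: #...#..
.....#.
.......
.......
.....##
..#####
..#####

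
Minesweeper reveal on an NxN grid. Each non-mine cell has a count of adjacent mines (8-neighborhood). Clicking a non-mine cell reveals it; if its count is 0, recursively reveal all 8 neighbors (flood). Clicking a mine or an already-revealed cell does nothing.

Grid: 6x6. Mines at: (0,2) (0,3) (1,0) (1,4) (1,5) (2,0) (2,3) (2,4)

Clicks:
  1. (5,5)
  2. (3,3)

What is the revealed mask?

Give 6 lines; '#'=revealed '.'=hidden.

Answer: ......
......
......
######
######
######

Derivation:
Click 1 (5,5) count=0: revealed 18 new [(3,0) (3,1) (3,2) (3,3) (3,4) (3,5) (4,0) (4,1) (4,2) (4,3) (4,4) (4,5) (5,0) (5,1) (5,2) (5,3) (5,4) (5,5)] -> total=18
Click 2 (3,3) count=2: revealed 0 new [(none)] -> total=18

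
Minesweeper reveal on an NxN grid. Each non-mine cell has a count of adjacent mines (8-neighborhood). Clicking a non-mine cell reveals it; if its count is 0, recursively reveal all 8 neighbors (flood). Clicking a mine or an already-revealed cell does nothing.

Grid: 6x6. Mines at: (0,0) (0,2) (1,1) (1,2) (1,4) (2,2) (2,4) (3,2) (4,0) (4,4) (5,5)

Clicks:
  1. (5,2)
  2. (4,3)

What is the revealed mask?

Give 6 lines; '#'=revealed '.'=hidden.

Click 1 (5,2) count=0: revealed 6 new [(4,1) (4,2) (4,3) (5,1) (5,2) (5,3)] -> total=6
Click 2 (4,3) count=2: revealed 0 new [(none)] -> total=6

Answer: ......
......
......
......
.###..
.###..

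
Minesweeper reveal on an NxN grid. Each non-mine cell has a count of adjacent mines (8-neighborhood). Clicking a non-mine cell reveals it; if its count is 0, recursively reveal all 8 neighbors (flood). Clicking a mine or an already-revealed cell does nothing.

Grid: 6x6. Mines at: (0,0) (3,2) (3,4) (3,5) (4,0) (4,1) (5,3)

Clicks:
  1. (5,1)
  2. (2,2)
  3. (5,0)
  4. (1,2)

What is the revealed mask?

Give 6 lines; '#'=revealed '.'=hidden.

Answer: .#####
.#####
.#####
......
......
##....

Derivation:
Click 1 (5,1) count=2: revealed 1 new [(5,1)] -> total=1
Click 2 (2,2) count=1: revealed 1 new [(2,2)] -> total=2
Click 3 (5,0) count=2: revealed 1 new [(5,0)] -> total=3
Click 4 (1,2) count=0: revealed 14 new [(0,1) (0,2) (0,3) (0,4) (0,5) (1,1) (1,2) (1,3) (1,4) (1,5) (2,1) (2,3) (2,4) (2,5)] -> total=17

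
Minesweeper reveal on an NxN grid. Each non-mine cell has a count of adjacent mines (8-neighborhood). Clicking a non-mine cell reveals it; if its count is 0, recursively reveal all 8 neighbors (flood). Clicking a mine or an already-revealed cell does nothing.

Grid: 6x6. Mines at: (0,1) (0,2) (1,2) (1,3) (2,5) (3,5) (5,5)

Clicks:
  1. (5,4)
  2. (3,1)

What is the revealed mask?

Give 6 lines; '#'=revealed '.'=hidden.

Click 1 (5,4) count=1: revealed 1 new [(5,4)] -> total=1
Click 2 (3,1) count=0: revealed 21 new [(1,0) (1,1) (2,0) (2,1) (2,2) (2,3) (2,4) (3,0) (3,1) (3,2) (3,3) (3,4) (4,0) (4,1) (4,2) (4,3) (4,4) (5,0) (5,1) (5,2) (5,3)] -> total=22

Answer: ......
##....
#####.
#####.
#####.
#####.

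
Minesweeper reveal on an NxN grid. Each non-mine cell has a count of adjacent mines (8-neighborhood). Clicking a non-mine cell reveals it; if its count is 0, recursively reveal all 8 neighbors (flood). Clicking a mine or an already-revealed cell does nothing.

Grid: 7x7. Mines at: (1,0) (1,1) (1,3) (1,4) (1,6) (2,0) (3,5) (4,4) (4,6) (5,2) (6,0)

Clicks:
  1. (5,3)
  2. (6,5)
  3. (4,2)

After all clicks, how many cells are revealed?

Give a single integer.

Answer: 9

Derivation:
Click 1 (5,3) count=2: revealed 1 new [(5,3)] -> total=1
Click 2 (6,5) count=0: revealed 7 new [(5,4) (5,5) (5,6) (6,3) (6,4) (6,5) (6,6)] -> total=8
Click 3 (4,2) count=1: revealed 1 new [(4,2)] -> total=9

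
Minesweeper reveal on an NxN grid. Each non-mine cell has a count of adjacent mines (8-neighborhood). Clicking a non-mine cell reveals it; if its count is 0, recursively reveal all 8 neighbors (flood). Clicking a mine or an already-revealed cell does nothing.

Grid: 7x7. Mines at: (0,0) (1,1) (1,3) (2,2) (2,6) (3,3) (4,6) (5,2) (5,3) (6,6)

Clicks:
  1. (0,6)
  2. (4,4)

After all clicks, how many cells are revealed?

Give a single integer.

Click 1 (0,6) count=0: revealed 6 new [(0,4) (0,5) (0,6) (1,4) (1,5) (1,6)] -> total=6
Click 2 (4,4) count=2: revealed 1 new [(4,4)] -> total=7

Answer: 7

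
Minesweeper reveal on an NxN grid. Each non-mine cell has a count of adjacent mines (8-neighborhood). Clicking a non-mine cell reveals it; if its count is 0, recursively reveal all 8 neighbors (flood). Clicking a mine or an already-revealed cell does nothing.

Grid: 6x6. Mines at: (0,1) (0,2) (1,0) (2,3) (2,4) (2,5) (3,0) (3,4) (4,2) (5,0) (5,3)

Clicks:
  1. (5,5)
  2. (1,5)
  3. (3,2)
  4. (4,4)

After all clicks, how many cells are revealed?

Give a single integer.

Answer: 6

Derivation:
Click 1 (5,5) count=0: revealed 4 new [(4,4) (4,5) (5,4) (5,5)] -> total=4
Click 2 (1,5) count=2: revealed 1 new [(1,5)] -> total=5
Click 3 (3,2) count=2: revealed 1 new [(3,2)] -> total=6
Click 4 (4,4) count=2: revealed 0 new [(none)] -> total=6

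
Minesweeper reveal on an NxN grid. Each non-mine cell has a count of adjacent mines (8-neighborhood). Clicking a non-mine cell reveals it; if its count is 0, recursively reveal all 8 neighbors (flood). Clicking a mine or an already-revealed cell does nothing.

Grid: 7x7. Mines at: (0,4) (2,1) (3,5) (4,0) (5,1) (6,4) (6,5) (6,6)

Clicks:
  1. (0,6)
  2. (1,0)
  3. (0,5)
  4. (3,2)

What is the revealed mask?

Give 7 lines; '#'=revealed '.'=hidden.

Answer: .....##
#....##
.....##
..#....
.......
.......
.......

Derivation:
Click 1 (0,6) count=0: revealed 6 new [(0,5) (0,6) (1,5) (1,6) (2,5) (2,6)] -> total=6
Click 2 (1,0) count=1: revealed 1 new [(1,0)] -> total=7
Click 3 (0,5) count=1: revealed 0 new [(none)] -> total=7
Click 4 (3,2) count=1: revealed 1 new [(3,2)] -> total=8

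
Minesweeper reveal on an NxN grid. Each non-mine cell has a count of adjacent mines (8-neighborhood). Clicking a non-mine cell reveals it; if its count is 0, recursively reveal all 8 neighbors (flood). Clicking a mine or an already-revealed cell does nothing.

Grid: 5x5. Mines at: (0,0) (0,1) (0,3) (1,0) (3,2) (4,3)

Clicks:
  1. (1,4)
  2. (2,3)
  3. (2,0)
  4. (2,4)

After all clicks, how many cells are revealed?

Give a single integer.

Click 1 (1,4) count=1: revealed 1 new [(1,4)] -> total=1
Click 2 (2,3) count=1: revealed 1 new [(2,3)] -> total=2
Click 3 (2,0) count=1: revealed 1 new [(2,0)] -> total=3
Click 4 (2,4) count=0: revealed 4 new [(1,3) (2,4) (3,3) (3,4)] -> total=7

Answer: 7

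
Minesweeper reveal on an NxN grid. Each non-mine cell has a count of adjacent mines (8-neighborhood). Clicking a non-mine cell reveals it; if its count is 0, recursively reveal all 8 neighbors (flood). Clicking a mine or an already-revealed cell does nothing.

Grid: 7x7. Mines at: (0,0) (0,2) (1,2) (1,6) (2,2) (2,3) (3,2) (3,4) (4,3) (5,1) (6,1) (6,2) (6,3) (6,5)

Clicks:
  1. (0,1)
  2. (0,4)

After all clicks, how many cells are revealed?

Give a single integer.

Answer: 7

Derivation:
Click 1 (0,1) count=3: revealed 1 new [(0,1)] -> total=1
Click 2 (0,4) count=0: revealed 6 new [(0,3) (0,4) (0,5) (1,3) (1,4) (1,5)] -> total=7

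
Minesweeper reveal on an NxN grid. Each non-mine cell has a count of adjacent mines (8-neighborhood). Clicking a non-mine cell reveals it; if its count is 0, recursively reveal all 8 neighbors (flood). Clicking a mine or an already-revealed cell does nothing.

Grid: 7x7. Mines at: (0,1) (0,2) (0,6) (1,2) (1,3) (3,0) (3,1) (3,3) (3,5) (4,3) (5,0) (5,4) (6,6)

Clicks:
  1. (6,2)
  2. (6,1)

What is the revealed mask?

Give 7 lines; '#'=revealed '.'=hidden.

Answer: .......
.......
.......
.......
.......
.###...
.###...

Derivation:
Click 1 (6,2) count=0: revealed 6 new [(5,1) (5,2) (5,3) (6,1) (6,2) (6,3)] -> total=6
Click 2 (6,1) count=1: revealed 0 new [(none)] -> total=6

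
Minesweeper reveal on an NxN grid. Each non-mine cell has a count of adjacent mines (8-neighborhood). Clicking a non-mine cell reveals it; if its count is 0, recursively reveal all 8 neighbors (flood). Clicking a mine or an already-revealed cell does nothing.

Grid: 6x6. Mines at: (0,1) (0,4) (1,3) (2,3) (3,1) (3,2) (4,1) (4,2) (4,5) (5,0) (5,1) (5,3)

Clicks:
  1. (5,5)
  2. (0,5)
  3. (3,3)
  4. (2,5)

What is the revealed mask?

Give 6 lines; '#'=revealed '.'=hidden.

Click 1 (5,5) count=1: revealed 1 new [(5,5)] -> total=1
Click 2 (0,5) count=1: revealed 1 new [(0,5)] -> total=2
Click 3 (3,3) count=3: revealed 1 new [(3,3)] -> total=3
Click 4 (2,5) count=0: revealed 6 new [(1,4) (1,5) (2,4) (2,5) (3,4) (3,5)] -> total=9

Answer: .....#
....##
....##
...###
......
.....#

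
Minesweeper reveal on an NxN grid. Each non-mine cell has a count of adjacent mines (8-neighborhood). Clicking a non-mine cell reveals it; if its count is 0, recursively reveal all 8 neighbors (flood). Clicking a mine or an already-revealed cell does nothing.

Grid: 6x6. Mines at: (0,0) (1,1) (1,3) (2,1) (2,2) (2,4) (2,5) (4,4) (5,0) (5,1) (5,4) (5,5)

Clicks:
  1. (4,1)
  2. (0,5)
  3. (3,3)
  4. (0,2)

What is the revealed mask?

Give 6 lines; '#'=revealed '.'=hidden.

Click 1 (4,1) count=2: revealed 1 new [(4,1)] -> total=1
Click 2 (0,5) count=0: revealed 4 new [(0,4) (0,5) (1,4) (1,5)] -> total=5
Click 3 (3,3) count=3: revealed 1 new [(3,3)] -> total=6
Click 4 (0,2) count=2: revealed 1 new [(0,2)] -> total=7

Answer: ..#.##
....##
......
...#..
.#....
......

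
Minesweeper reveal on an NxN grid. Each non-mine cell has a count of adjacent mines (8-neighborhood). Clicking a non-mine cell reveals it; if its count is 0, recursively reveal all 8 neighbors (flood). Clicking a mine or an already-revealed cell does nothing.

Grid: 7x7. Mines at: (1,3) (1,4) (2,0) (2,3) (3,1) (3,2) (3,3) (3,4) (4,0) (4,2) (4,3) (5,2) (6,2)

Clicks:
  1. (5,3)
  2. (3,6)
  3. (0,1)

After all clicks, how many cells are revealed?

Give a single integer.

Click 1 (5,3) count=4: revealed 1 new [(5,3)] -> total=1
Click 2 (3,6) count=0: revealed 18 new [(0,5) (0,6) (1,5) (1,6) (2,5) (2,6) (3,5) (3,6) (4,4) (4,5) (4,6) (5,4) (5,5) (5,6) (6,3) (6,4) (6,5) (6,6)] -> total=19
Click 3 (0,1) count=0: revealed 6 new [(0,0) (0,1) (0,2) (1,0) (1,1) (1,2)] -> total=25

Answer: 25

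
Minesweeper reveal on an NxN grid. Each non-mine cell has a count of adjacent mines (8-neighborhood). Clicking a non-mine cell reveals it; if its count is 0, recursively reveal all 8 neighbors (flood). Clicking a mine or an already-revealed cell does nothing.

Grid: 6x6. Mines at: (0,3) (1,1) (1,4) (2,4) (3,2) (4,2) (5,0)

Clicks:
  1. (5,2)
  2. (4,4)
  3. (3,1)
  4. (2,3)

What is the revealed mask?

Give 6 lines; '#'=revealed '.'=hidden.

Click 1 (5,2) count=1: revealed 1 new [(5,2)] -> total=1
Click 2 (4,4) count=0: revealed 9 new [(3,3) (3,4) (3,5) (4,3) (4,4) (4,5) (5,3) (5,4) (5,5)] -> total=10
Click 3 (3,1) count=2: revealed 1 new [(3,1)] -> total=11
Click 4 (2,3) count=3: revealed 1 new [(2,3)] -> total=12

Answer: ......
......
...#..
.#.###
...###
..####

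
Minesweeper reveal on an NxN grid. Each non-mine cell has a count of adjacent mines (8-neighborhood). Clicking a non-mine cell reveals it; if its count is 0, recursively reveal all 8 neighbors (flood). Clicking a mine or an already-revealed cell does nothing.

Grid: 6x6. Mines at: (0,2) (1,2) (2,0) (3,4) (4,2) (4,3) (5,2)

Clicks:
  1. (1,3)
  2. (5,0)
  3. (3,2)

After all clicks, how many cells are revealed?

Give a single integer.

Answer: 8

Derivation:
Click 1 (1,3) count=2: revealed 1 new [(1,3)] -> total=1
Click 2 (5,0) count=0: revealed 6 new [(3,0) (3,1) (4,0) (4,1) (5,0) (5,1)] -> total=7
Click 3 (3,2) count=2: revealed 1 new [(3,2)] -> total=8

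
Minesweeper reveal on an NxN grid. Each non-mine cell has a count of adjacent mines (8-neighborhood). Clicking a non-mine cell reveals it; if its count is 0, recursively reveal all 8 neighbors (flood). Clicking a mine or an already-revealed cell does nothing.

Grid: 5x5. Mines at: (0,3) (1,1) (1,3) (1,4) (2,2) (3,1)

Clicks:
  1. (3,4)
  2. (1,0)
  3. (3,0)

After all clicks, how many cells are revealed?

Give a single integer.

Answer: 10

Derivation:
Click 1 (3,4) count=0: revealed 8 new [(2,3) (2,4) (3,2) (3,3) (3,4) (4,2) (4,3) (4,4)] -> total=8
Click 2 (1,0) count=1: revealed 1 new [(1,0)] -> total=9
Click 3 (3,0) count=1: revealed 1 new [(3,0)] -> total=10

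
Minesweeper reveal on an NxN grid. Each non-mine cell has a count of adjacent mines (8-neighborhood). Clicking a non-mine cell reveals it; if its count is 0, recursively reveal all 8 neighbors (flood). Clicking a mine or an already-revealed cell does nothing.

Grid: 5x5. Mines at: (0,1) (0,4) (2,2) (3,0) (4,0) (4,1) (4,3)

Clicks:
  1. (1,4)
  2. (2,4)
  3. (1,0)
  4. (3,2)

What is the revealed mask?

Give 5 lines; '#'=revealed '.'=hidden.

Click 1 (1,4) count=1: revealed 1 new [(1,4)] -> total=1
Click 2 (2,4) count=0: revealed 5 new [(1,3) (2,3) (2,4) (3,3) (3,4)] -> total=6
Click 3 (1,0) count=1: revealed 1 new [(1,0)] -> total=7
Click 4 (3,2) count=3: revealed 1 new [(3,2)] -> total=8

Answer: .....
#..##
...##
..###
.....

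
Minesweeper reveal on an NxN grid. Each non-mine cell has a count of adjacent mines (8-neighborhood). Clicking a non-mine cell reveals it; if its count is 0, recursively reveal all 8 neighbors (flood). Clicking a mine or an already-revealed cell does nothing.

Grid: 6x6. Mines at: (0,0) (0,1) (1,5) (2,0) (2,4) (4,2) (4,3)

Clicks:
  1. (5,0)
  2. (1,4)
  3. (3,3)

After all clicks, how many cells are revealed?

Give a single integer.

Answer: 8

Derivation:
Click 1 (5,0) count=0: revealed 6 new [(3,0) (3,1) (4,0) (4,1) (5,0) (5,1)] -> total=6
Click 2 (1,4) count=2: revealed 1 new [(1,4)] -> total=7
Click 3 (3,3) count=3: revealed 1 new [(3,3)] -> total=8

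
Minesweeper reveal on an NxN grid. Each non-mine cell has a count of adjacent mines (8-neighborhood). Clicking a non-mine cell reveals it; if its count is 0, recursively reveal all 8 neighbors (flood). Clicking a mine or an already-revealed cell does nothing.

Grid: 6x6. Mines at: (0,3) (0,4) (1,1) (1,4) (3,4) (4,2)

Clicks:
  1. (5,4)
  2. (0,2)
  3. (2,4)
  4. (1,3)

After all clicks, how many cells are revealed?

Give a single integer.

Answer: 9

Derivation:
Click 1 (5,4) count=0: revealed 6 new [(4,3) (4,4) (4,5) (5,3) (5,4) (5,5)] -> total=6
Click 2 (0,2) count=2: revealed 1 new [(0,2)] -> total=7
Click 3 (2,4) count=2: revealed 1 new [(2,4)] -> total=8
Click 4 (1,3) count=3: revealed 1 new [(1,3)] -> total=9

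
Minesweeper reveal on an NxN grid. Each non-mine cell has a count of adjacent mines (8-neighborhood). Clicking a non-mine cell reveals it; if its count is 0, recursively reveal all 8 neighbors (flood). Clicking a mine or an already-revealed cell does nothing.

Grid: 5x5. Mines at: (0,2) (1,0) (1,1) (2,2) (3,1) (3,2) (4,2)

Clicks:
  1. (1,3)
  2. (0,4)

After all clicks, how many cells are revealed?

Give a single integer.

Click 1 (1,3) count=2: revealed 1 new [(1,3)] -> total=1
Click 2 (0,4) count=0: revealed 9 new [(0,3) (0,4) (1,4) (2,3) (2,4) (3,3) (3,4) (4,3) (4,4)] -> total=10

Answer: 10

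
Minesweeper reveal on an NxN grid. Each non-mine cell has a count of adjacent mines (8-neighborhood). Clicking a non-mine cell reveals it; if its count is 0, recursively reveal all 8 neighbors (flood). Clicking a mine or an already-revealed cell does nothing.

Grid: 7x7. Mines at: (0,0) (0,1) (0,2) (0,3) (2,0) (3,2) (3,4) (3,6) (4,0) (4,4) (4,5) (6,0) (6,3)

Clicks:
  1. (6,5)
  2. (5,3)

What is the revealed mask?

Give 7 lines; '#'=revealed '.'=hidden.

Answer: .......
.......
.......
.......
.......
...####
....###

Derivation:
Click 1 (6,5) count=0: revealed 6 new [(5,4) (5,5) (5,6) (6,4) (6,5) (6,6)] -> total=6
Click 2 (5,3) count=2: revealed 1 new [(5,3)] -> total=7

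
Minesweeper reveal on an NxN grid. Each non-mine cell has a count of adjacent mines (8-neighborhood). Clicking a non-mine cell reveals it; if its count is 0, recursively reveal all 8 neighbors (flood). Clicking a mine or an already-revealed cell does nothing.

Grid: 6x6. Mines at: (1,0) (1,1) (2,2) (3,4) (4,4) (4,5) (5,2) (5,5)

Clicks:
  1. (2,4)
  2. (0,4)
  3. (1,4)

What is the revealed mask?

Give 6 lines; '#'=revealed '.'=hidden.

Answer: ..####
..####
...###
......
......
......

Derivation:
Click 1 (2,4) count=1: revealed 1 new [(2,4)] -> total=1
Click 2 (0,4) count=0: revealed 10 new [(0,2) (0,3) (0,4) (0,5) (1,2) (1,3) (1,4) (1,5) (2,3) (2,5)] -> total=11
Click 3 (1,4) count=0: revealed 0 new [(none)] -> total=11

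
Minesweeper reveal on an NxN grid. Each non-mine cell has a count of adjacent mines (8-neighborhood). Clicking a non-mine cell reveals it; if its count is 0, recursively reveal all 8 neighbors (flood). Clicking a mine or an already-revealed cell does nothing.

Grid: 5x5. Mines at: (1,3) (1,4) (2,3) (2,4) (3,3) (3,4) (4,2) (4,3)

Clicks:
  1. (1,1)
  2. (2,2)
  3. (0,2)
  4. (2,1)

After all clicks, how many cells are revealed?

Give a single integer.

Answer: 14

Derivation:
Click 1 (1,1) count=0: revealed 14 new [(0,0) (0,1) (0,2) (1,0) (1,1) (1,2) (2,0) (2,1) (2,2) (3,0) (3,1) (3,2) (4,0) (4,1)] -> total=14
Click 2 (2,2) count=3: revealed 0 new [(none)] -> total=14
Click 3 (0,2) count=1: revealed 0 new [(none)] -> total=14
Click 4 (2,1) count=0: revealed 0 new [(none)] -> total=14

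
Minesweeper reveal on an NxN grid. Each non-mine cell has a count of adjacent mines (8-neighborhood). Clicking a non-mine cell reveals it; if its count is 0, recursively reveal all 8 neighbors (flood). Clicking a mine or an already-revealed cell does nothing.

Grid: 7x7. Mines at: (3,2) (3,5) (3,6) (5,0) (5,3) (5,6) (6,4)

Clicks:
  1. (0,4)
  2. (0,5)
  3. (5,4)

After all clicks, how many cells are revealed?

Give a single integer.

Click 1 (0,4) count=0: revealed 25 new [(0,0) (0,1) (0,2) (0,3) (0,4) (0,5) (0,6) (1,0) (1,1) (1,2) (1,3) (1,4) (1,5) (1,6) (2,0) (2,1) (2,2) (2,3) (2,4) (2,5) (2,6) (3,0) (3,1) (4,0) (4,1)] -> total=25
Click 2 (0,5) count=0: revealed 0 new [(none)] -> total=25
Click 3 (5,4) count=2: revealed 1 new [(5,4)] -> total=26

Answer: 26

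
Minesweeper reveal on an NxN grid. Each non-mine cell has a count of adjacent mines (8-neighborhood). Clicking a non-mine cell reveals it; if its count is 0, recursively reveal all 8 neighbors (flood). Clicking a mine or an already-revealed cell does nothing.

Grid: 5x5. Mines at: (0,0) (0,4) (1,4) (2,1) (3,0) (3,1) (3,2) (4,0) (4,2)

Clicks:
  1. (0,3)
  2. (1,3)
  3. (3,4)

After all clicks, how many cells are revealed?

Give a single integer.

Click 1 (0,3) count=2: revealed 1 new [(0,3)] -> total=1
Click 2 (1,3) count=2: revealed 1 new [(1,3)] -> total=2
Click 3 (3,4) count=0: revealed 6 new [(2,3) (2,4) (3,3) (3,4) (4,3) (4,4)] -> total=8

Answer: 8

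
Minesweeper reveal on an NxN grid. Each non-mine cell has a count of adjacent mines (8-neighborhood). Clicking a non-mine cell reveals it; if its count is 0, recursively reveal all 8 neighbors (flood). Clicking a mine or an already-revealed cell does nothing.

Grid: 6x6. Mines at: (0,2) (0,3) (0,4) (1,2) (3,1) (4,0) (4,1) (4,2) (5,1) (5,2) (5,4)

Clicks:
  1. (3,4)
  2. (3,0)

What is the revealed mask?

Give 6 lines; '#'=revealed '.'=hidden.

Click 1 (3,4) count=0: revealed 12 new [(1,3) (1,4) (1,5) (2,3) (2,4) (2,5) (3,3) (3,4) (3,5) (4,3) (4,4) (4,5)] -> total=12
Click 2 (3,0) count=3: revealed 1 new [(3,0)] -> total=13

Answer: ......
...###
...###
#..###
...###
......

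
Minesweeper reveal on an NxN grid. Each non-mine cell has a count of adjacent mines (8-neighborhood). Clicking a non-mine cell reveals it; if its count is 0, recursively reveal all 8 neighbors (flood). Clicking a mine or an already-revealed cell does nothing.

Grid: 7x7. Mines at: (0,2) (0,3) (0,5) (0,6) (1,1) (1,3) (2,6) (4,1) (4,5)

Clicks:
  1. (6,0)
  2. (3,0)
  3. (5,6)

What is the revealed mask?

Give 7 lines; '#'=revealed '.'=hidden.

Answer: .......
.......
..###..
#.###..
..###..
#######
#######

Derivation:
Click 1 (6,0) count=0: revealed 23 new [(2,2) (2,3) (2,4) (3,2) (3,3) (3,4) (4,2) (4,3) (4,4) (5,0) (5,1) (5,2) (5,3) (5,4) (5,5) (5,6) (6,0) (6,1) (6,2) (6,3) (6,4) (6,5) (6,6)] -> total=23
Click 2 (3,0) count=1: revealed 1 new [(3,0)] -> total=24
Click 3 (5,6) count=1: revealed 0 new [(none)] -> total=24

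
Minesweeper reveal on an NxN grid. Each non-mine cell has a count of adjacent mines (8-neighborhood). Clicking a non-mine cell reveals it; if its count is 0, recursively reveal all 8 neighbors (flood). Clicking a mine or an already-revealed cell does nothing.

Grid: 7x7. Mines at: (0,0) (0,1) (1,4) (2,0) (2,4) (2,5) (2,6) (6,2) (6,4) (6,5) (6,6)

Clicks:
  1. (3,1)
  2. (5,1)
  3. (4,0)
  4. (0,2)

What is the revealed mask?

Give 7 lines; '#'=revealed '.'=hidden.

Click 1 (3,1) count=1: revealed 1 new [(3,1)] -> total=1
Click 2 (5,1) count=1: revealed 1 new [(5,1)] -> total=2
Click 3 (4,0) count=0: revealed 27 new [(1,1) (1,2) (1,3) (2,1) (2,2) (2,3) (3,0) (3,2) (3,3) (3,4) (3,5) (3,6) (4,0) (4,1) (4,2) (4,3) (4,4) (4,5) (4,6) (5,0) (5,2) (5,3) (5,4) (5,5) (5,6) (6,0) (6,1)] -> total=29
Click 4 (0,2) count=1: revealed 1 new [(0,2)] -> total=30

Answer: ..#....
.###...
.###...
#######
#######
#######
##.....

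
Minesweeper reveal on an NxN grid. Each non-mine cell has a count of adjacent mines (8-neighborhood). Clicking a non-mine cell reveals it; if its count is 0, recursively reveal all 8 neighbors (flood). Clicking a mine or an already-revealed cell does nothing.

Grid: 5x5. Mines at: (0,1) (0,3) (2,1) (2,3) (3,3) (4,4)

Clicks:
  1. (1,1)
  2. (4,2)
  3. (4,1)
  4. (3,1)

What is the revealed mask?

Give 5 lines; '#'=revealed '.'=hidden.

Click 1 (1,1) count=2: revealed 1 new [(1,1)] -> total=1
Click 2 (4,2) count=1: revealed 1 new [(4,2)] -> total=2
Click 3 (4,1) count=0: revealed 5 new [(3,0) (3,1) (3,2) (4,0) (4,1)] -> total=7
Click 4 (3,1) count=1: revealed 0 new [(none)] -> total=7

Answer: .....
.#...
.....
###..
###..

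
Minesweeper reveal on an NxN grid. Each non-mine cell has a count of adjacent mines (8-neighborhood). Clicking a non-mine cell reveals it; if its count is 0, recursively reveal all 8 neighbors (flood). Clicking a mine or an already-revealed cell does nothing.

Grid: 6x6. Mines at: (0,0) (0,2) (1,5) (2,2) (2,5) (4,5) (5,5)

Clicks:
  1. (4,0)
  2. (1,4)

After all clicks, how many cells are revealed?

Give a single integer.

Click 1 (4,0) count=0: revealed 19 new [(1,0) (1,1) (2,0) (2,1) (3,0) (3,1) (3,2) (3,3) (3,4) (4,0) (4,1) (4,2) (4,3) (4,4) (5,0) (5,1) (5,2) (5,3) (5,4)] -> total=19
Click 2 (1,4) count=2: revealed 1 new [(1,4)] -> total=20

Answer: 20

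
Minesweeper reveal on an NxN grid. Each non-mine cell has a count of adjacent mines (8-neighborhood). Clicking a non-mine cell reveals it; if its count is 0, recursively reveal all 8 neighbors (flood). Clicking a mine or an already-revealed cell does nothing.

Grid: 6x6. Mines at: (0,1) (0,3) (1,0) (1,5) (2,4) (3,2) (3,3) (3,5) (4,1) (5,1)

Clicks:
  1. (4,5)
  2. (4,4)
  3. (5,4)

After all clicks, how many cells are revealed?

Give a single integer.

Click 1 (4,5) count=1: revealed 1 new [(4,5)] -> total=1
Click 2 (4,4) count=2: revealed 1 new [(4,4)] -> total=2
Click 3 (5,4) count=0: revealed 6 new [(4,2) (4,3) (5,2) (5,3) (5,4) (5,5)] -> total=8

Answer: 8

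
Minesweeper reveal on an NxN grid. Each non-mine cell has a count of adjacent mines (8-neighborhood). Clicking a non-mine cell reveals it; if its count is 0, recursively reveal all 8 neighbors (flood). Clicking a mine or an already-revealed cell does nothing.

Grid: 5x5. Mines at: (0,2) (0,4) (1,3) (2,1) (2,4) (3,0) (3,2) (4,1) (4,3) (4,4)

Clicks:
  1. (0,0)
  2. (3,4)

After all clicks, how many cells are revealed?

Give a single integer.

Answer: 5

Derivation:
Click 1 (0,0) count=0: revealed 4 new [(0,0) (0,1) (1,0) (1,1)] -> total=4
Click 2 (3,4) count=3: revealed 1 new [(3,4)] -> total=5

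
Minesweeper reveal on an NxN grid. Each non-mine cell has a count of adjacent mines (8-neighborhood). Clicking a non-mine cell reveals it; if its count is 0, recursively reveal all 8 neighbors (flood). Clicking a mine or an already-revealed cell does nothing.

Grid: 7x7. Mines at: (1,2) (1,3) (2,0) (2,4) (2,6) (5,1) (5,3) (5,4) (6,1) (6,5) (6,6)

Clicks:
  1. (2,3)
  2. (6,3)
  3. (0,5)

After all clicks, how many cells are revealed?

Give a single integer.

Click 1 (2,3) count=3: revealed 1 new [(2,3)] -> total=1
Click 2 (6,3) count=2: revealed 1 new [(6,3)] -> total=2
Click 3 (0,5) count=0: revealed 6 new [(0,4) (0,5) (0,6) (1,4) (1,5) (1,6)] -> total=8

Answer: 8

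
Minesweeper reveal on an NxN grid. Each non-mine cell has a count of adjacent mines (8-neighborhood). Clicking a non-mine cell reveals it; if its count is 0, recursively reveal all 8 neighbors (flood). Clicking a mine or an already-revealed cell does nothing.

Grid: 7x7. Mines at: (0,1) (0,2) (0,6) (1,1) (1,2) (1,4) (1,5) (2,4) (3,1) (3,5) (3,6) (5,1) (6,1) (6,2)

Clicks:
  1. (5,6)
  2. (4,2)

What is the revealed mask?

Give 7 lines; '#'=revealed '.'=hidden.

Click 1 (5,6) count=0: revealed 17 new [(3,2) (3,3) (3,4) (4,2) (4,3) (4,4) (4,5) (4,6) (5,2) (5,3) (5,4) (5,5) (5,6) (6,3) (6,4) (6,5) (6,6)] -> total=17
Click 2 (4,2) count=2: revealed 0 new [(none)] -> total=17

Answer: .......
.......
.......
..###..
..#####
..#####
...####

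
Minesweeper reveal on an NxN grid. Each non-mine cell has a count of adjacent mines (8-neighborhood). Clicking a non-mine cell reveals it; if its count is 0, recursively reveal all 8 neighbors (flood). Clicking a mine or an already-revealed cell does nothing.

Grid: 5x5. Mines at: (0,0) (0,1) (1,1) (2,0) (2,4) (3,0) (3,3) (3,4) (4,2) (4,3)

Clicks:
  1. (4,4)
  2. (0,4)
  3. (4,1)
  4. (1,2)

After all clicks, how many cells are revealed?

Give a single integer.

Click 1 (4,4) count=3: revealed 1 new [(4,4)] -> total=1
Click 2 (0,4) count=0: revealed 6 new [(0,2) (0,3) (0,4) (1,2) (1,3) (1,4)] -> total=7
Click 3 (4,1) count=2: revealed 1 new [(4,1)] -> total=8
Click 4 (1,2) count=2: revealed 0 new [(none)] -> total=8

Answer: 8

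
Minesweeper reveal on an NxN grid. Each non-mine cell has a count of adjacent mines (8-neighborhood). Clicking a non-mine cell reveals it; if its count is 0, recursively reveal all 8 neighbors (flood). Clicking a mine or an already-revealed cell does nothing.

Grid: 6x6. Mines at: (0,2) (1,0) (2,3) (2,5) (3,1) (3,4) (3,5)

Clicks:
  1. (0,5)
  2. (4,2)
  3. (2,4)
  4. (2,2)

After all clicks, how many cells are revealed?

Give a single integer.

Answer: 9

Derivation:
Click 1 (0,5) count=0: revealed 6 new [(0,3) (0,4) (0,5) (1,3) (1,4) (1,5)] -> total=6
Click 2 (4,2) count=1: revealed 1 new [(4,2)] -> total=7
Click 3 (2,4) count=4: revealed 1 new [(2,4)] -> total=8
Click 4 (2,2) count=2: revealed 1 new [(2,2)] -> total=9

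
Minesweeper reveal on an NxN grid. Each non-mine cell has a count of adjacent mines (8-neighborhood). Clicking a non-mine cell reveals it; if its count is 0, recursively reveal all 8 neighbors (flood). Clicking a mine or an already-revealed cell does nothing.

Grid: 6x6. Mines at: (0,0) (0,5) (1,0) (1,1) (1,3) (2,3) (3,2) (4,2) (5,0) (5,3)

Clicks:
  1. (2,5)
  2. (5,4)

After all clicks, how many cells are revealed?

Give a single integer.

Click 1 (2,5) count=0: revealed 10 new [(1,4) (1,5) (2,4) (2,5) (3,4) (3,5) (4,4) (4,5) (5,4) (5,5)] -> total=10
Click 2 (5,4) count=1: revealed 0 new [(none)] -> total=10

Answer: 10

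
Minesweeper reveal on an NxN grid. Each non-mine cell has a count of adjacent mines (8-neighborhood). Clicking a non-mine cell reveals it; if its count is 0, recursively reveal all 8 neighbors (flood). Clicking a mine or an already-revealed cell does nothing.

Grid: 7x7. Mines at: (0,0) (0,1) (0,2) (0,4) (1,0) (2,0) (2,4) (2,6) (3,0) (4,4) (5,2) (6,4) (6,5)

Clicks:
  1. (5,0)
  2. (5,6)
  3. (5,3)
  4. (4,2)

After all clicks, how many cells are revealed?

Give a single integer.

Click 1 (5,0) count=0: revealed 6 new [(4,0) (4,1) (5,0) (5,1) (6,0) (6,1)] -> total=6
Click 2 (5,6) count=1: revealed 1 new [(5,6)] -> total=7
Click 3 (5,3) count=3: revealed 1 new [(5,3)] -> total=8
Click 4 (4,2) count=1: revealed 1 new [(4,2)] -> total=9

Answer: 9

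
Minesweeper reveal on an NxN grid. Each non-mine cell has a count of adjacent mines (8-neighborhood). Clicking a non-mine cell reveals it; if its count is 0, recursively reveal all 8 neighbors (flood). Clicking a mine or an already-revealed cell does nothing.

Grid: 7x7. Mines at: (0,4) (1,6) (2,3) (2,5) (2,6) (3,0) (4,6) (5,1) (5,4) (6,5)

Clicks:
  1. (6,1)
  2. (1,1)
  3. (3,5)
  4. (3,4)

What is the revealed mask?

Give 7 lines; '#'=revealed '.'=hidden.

Answer: ####...
####...
###....
....##.
.......
.......
.#.....

Derivation:
Click 1 (6,1) count=1: revealed 1 new [(6,1)] -> total=1
Click 2 (1,1) count=0: revealed 11 new [(0,0) (0,1) (0,2) (0,3) (1,0) (1,1) (1,2) (1,3) (2,0) (2,1) (2,2)] -> total=12
Click 3 (3,5) count=3: revealed 1 new [(3,5)] -> total=13
Click 4 (3,4) count=2: revealed 1 new [(3,4)] -> total=14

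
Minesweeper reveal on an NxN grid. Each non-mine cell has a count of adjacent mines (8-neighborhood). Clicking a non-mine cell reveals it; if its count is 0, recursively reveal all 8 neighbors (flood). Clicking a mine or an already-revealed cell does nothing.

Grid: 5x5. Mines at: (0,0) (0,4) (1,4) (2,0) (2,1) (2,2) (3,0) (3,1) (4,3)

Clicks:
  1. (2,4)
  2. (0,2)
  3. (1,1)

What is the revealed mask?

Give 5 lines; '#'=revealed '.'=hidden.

Answer: .###.
.###.
....#
.....
.....

Derivation:
Click 1 (2,4) count=1: revealed 1 new [(2,4)] -> total=1
Click 2 (0,2) count=0: revealed 6 new [(0,1) (0,2) (0,3) (1,1) (1,2) (1,3)] -> total=7
Click 3 (1,1) count=4: revealed 0 new [(none)] -> total=7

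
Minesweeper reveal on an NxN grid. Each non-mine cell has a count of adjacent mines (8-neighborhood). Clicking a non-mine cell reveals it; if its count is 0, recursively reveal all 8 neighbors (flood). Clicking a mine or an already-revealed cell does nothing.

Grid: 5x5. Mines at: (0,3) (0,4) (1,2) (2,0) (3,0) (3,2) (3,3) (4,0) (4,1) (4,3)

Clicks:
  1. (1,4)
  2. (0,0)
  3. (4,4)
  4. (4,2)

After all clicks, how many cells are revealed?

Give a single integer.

Answer: 7

Derivation:
Click 1 (1,4) count=2: revealed 1 new [(1,4)] -> total=1
Click 2 (0,0) count=0: revealed 4 new [(0,0) (0,1) (1,0) (1,1)] -> total=5
Click 3 (4,4) count=2: revealed 1 new [(4,4)] -> total=6
Click 4 (4,2) count=4: revealed 1 new [(4,2)] -> total=7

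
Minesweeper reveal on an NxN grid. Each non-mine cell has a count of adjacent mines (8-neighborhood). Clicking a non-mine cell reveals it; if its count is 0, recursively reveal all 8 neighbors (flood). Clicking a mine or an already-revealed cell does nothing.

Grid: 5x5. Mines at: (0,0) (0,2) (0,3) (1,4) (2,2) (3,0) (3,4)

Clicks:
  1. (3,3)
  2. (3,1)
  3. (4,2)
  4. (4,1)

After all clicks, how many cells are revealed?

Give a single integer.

Answer: 6

Derivation:
Click 1 (3,3) count=2: revealed 1 new [(3,3)] -> total=1
Click 2 (3,1) count=2: revealed 1 new [(3,1)] -> total=2
Click 3 (4,2) count=0: revealed 4 new [(3,2) (4,1) (4,2) (4,3)] -> total=6
Click 4 (4,1) count=1: revealed 0 new [(none)] -> total=6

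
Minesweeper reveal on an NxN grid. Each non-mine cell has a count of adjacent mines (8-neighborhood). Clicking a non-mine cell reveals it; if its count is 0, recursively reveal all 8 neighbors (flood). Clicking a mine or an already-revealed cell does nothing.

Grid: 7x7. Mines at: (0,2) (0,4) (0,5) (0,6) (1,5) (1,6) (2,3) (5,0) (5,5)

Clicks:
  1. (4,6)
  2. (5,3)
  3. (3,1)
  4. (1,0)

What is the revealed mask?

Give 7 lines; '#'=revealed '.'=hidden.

Answer: ##.....
###....
###....
#####..
#####.#
.####..
.####..

Derivation:
Click 1 (4,6) count=1: revealed 1 new [(4,6)] -> total=1
Click 2 (5,3) count=0: revealed 26 new [(0,0) (0,1) (1,0) (1,1) (1,2) (2,0) (2,1) (2,2) (3,0) (3,1) (3,2) (3,3) (3,4) (4,0) (4,1) (4,2) (4,3) (4,4) (5,1) (5,2) (5,3) (5,4) (6,1) (6,2) (6,3) (6,4)] -> total=27
Click 3 (3,1) count=0: revealed 0 new [(none)] -> total=27
Click 4 (1,0) count=0: revealed 0 new [(none)] -> total=27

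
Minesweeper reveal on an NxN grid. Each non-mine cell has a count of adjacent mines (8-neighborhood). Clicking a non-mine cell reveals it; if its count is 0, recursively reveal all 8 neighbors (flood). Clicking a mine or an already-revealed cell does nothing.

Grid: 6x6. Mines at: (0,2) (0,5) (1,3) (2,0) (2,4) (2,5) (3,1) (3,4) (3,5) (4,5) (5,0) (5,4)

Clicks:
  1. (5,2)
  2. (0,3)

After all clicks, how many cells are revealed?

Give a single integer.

Click 1 (5,2) count=0: revealed 6 new [(4,1) (4,2) (4,3) (5,1) (5,2) (5,3)] -> total=6
Click 2 (0,3) count=2: revealed 1 new [(0,3)] -> total=7

Answer: 7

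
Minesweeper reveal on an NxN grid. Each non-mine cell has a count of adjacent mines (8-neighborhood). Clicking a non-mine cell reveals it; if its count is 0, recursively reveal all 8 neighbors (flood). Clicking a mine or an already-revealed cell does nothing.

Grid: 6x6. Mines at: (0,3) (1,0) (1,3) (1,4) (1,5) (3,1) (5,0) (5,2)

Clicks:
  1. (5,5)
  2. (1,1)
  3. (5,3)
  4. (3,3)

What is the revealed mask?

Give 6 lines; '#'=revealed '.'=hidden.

Answer: ......
.#....
..####
..####
..####
...###

Derivation:
Click 1 (5,5) count=0: revealed 15 new [(2,2) (2,3) (2,4) (2,5) (3,2) (3,3) (3,4) (3,5) (4,2) (4,3) (4,4) (4,5) (5,3) (5,4) (5,5)] -> total=15
Click 2 (1,1) count=1: revealed 1 new [(1,1)] -> total=16
Click 3 (5,3) count=1: revealed 0 new [(none)] -> total=16
Click 4 (3,3) count=0: revealed 0 new [(none)] -> total=16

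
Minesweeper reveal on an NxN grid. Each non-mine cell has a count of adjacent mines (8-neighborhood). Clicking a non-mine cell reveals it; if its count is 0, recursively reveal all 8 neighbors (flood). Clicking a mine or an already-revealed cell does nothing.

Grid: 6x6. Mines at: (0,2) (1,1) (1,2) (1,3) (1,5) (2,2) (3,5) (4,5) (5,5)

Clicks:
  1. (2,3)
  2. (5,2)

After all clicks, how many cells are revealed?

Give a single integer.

Answer: 18

Derivation:
Click 1 (2,3) count=3: revealed 1 new [(2,3)] -> total=1
Click 2 (5,2) count=0: revealed 17 new [(2,0) (2,1) (3,0) (3,1) (3,2) (3,3) (3,4) (4,0) (4,1) (4,2) (4,3) (4,4) (5,0) (5,1) (5,2) (5,3) (5,4)] -> total=18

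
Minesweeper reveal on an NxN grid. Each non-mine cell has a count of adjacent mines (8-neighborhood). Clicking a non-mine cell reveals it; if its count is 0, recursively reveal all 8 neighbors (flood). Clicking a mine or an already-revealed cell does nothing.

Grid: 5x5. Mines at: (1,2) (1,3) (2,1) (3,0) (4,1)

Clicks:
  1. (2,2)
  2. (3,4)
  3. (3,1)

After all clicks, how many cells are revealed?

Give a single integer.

Click 1 (2,2) count=3: revealed 1 new [(2,2)] -> total=1
Click 2 (3,4) count=0: revealed 8 new [(2,3) (2,4) (3,2) (3,3) (3,4) (4,2) (4,3) (4,4)] -> total=9
Click 3 (3,1) count=3: revealed 1 new [(3,1)] -> total=10

Answer: 10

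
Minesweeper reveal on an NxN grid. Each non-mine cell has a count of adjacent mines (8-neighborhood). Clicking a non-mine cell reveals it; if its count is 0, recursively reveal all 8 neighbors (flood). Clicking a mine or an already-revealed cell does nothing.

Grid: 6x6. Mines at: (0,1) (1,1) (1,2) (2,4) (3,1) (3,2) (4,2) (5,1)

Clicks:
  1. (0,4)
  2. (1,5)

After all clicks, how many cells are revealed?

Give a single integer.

Click 1 (0,4) count=0: revealed 6 new [(0,3) (0,4) (0,5) (1,3) (1,4) (1,5)] -> total=6
Click 2 (1,5) count=1: revealed 0 new [(none)] -> total=6

Answer: 6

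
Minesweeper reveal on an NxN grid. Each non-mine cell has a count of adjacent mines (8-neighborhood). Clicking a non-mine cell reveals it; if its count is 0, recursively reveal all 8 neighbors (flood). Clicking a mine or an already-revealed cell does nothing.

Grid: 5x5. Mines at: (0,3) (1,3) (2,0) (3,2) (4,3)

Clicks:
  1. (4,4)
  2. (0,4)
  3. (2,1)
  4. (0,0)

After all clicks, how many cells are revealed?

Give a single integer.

Answer: 9

Derivation:
Click 1 (4,4) count=1: revealed 1 new [(4,4)] -> total=1
Click 2 (0,4) count=2: revealed 1 new [(0,4)] -> total=2
Click 3 (2,1) count=2: revealed 1 new [(2,1)] -> total=3
Click 4 (0,0) count=0: revealed 6 new [(0,0) (0,1) (0,2) (1,0) (1,1) (1,2)] -> total=9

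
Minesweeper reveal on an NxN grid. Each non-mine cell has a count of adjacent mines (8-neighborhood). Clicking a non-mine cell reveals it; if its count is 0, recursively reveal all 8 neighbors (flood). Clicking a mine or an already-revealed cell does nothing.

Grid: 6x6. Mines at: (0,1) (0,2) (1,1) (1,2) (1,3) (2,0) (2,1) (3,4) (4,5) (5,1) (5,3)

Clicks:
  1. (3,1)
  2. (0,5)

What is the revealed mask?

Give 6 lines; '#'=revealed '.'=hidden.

Click 1 (3,1) count=2: revealed 1 new [(3,1)] -> total=1
Click 2 (0,5) count=0: revealed 6 new [(0,4) (0,5) (1,4) (1,5) (2,4) (2,5)] -> total=7

Answer: ....##
....##
....##
.#....
......
......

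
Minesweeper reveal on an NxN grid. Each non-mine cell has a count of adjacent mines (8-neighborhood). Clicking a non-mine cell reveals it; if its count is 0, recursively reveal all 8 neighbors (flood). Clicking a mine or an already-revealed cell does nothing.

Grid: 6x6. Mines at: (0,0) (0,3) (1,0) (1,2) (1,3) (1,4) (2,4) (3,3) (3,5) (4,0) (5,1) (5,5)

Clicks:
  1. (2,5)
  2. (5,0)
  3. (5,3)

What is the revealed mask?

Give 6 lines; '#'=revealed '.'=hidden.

Answer: ......
......
.....#
......
..###.
#.###.

Derivation:
Click 1 (2,5) count=3: revealed 1 new [(2,5)] -> total=1
Click 2 (5,0) count=2: revealed 1 new [(5,0)] -> total=2
Click 3 (5,3) count=0: revealed 6 new [(4,2) (4,3) (4,4) (5,2) (5,3) (5,4)] -> total=8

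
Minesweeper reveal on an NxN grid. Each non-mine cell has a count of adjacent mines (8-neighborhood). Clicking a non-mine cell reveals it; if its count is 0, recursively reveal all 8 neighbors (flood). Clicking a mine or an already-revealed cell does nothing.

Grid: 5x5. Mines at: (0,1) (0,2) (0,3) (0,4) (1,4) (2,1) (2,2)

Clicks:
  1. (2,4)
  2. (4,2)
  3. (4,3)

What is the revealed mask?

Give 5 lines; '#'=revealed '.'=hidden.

Answer: .....
.....
...##
#####
#####

Derivation:
Click 1 (2,4) count=1: revealed 1 new [(2,4)] -> total=1
Click 2 (4,2) count=0: revealed 11 new [(2,3) (3,0) (3,1) (3,2) (3,3) (3,4) (4,0) (4,1) (4,2) (4,3) (4,4)] -> total=12
Click 3 (4,3) count=0: revealed 0 new [(none)] -> total=12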